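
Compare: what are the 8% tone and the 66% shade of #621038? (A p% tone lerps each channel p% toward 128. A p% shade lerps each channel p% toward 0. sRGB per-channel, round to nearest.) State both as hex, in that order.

#64193E, #210513

#621038 is rgb(98, 16, 56).
8% tone:
  R: 98 + 0.08×(128−98) = 98 + 2.4 = 100.4 → 100
  G: 16 + 8.96 = 24.96 → 25
  B: 56 + 0.08×(128−56) = 56 + 5.76 = 61.76 → 62
  → #64193E
66% shade:
  R: 98 − 64.68 = 33.32 → 33
  G: 16 − 10.56 = 5.44 → 5
  B: 56 + 0.66×(0−56) = 56 − 36.96 = 19.04 → 19
  → #210513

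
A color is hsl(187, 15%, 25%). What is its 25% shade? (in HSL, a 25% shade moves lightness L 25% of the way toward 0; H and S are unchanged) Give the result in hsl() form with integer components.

L moves 25% from 25 toward 0: 25 − 6.25 = 18.75 → 19.
H and S are unchanged.

hsl(187, 15%, 19%)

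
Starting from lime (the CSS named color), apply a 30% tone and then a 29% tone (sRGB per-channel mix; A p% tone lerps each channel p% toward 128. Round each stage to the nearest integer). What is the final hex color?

#40bf40

CSS lime is rgb(0, 255, 0).
Per channel, c → c + 0.3(128 − c):
  R: 0 + 0.3×(128−0) = 0 + 38.4 = 38.4 → 38
  G: 255 − 38.1 = 216.9 → 217
  B: 0 + 38.4 = 38.4 → 38
After the tone: rgb(38, 217, 38) = #26d926.
Lerp each channel 29% toward 128:
  R: 38 + 0.29×(128−38) = 38 + 26.1 = 64.1 → 64
  G: 217 − 25.81 = 191.19 → 191
  B: 38 + 0.29×(128−38) = 38 + 26.1 = 64.1 → 64
rgb(64, 191, 64) = #40bf40.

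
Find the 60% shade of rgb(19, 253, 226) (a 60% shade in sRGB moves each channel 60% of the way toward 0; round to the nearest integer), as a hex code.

A 60% shade moves each channel 60% toward 0:
  R: 19 + 0.6×(0−19) = 19 − 11.4 = 7.6 → 8
  G: 253 + 0.6×(0−253) = 253 − 151.8 = 101.2 → 101
  B: 226 + 0.6×(0−226) = 226 − 135.6 = 90.4 → 90
rgb(8, 101, 90) = #08655a.

#08655a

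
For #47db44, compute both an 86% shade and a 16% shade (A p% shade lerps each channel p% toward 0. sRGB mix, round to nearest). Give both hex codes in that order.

#0a1f0a, #3cb839

#47db44 is rgb(71, 219, 68).
86% shade:
  R: 71 + 0.86×(0−71) = 71 − 61.06 = 9.94 → 10
  G: 219 − 188.34 = 30.66 → 31
  B: 68 + 0.86×(0−68) = 68 − 58.48 = 9.52 → 10
  → #0a1f0a
16% shade:
  R: 71 + 0.16×(0−71) = 71 − 11.36 = 59.64 → 60
  G: 219 − 35.04 = 183.96 → 184
  B: 68 − 10.88 = 57.12 → 57
  → #3cb839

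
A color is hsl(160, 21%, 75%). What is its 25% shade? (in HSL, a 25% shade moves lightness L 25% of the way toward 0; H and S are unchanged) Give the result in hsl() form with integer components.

L moves 25% from 75 toward 0: 75 − 18.75 = 56.25 → 56.
H and S are unchanged.

hsl(160, 21%, 56%)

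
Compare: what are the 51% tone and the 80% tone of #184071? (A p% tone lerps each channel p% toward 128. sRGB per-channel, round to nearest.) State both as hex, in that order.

#4d6179, #6b737d

#184071 is rgb(24, 64, 113).
51% tone:
  R: 24 + 0.51×(128−24) = 24 + 53.04 = 77.04 → 77
  G: 64 + 0.51×(128−64) = 64 + 32.64 = 96.64 → 97
  B: 113 + 0.51×(128−113) = 113 + 7.65 = 120.65 → 121
  → #4d6179
80% tone:
  R: 24 + 83.2 = 107.2 → 107
  G: 64 + 51.2 = 115.2 → 115
  B: 113 + 12 = 125 → 125
  → #6b737d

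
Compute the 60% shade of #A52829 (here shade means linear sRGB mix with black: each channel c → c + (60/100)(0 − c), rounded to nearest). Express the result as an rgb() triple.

#A52829 is rgb(165, 40, 41).
A 60% shade moves each channel 60% toward 0:
  R: 165 + 0.6×(0−165) = 165 − 99 = 66 → 66
  G: 40 − 24 = 16 → 16
  B: 41 − 24.6 = 16.4 → 16

rgb(66, 16, 16)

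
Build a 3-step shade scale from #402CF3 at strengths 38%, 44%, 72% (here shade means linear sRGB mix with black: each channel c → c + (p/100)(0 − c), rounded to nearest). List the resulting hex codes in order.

#281B97, #241988, #120C44

#402CF3 is rgb(64, 44, 243).
38%: (64 − 24.32 = 39.68→40, 44 − 16.72 = 27.28→27, 243 − 92.34 = 150.66→151) → #281B97
44%: (64 − 28.16 = 35.84→36, 44 − 19.36 = 24.64→25, 243 − 106.92 = 136.08→136) → #241988
72%: (64 − 46.08 = 17.92→18, 44 − 31.68 = 12.32→12, 243 − 174.96 = 68.04→68) → #120C44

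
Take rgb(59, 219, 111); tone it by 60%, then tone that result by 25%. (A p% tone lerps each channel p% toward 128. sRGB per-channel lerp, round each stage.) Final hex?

A 60% tone moves each channel 60% toward 128:
  R: 59 + 41.4 = 100.4 → 100
  G: 219 − 54.6 = 164.4 → 164
  B: 111 + 10.2 = 121.2 → 121
After the tone: rgb(100, 164, 121) = #64a479.
Per channel, c → c + 0.25(128 − c):
  R: 100 + 0.25×(128−100) = 100 + 7 = 107 → 107
  G: 164 + 0.25×(128−164) = 164 − 9 = 155 → 155
  B: 121 + 1.75 = 122.75 → 123
rgb(107, 155, 123) = #6b9b7b.

#6b9b7b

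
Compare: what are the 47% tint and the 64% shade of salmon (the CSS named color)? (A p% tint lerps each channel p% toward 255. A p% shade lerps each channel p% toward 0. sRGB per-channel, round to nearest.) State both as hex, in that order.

CSS salmon is rgb(250, 128, 114).
47% tint:
  R: 250 + 0.47×(255−250) = 250 + 2.35 = 252.35 → 252
  G: 128 + 59.69 = 187.69 → 188
  B: 114 + 66.27 = 180.27 → 180
  → #FCBCB4
64% shade:
  R: 250 − 160 = 90 → 90
  G: 128 − 81.92 = 46.08 → 46
  B: 114 − 72.96 = 41.04 → 41
  → #5A2E29

#FCBCB4, #5A2E29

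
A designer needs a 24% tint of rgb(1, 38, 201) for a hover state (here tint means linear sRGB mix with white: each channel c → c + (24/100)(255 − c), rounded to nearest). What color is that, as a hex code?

#3E5AD6

Per channel, c → c + 0.24(255 − c):
  R: 1 + 0.24×(255−1) = 1 + 60.96 = 61.96 → 62
  G: 38 + 0.24×(255−38) = 38 + 52.08 = 90.08 → 90
  B: 201 + 12.96 = 213.96 → 214
rgb(62, 90, 214) = #3E5AD6.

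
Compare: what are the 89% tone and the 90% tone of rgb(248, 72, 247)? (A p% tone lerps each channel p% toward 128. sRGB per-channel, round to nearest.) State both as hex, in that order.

89% tone:
  R: 248 + 0.89×(128−248) = 248 − 106.8 = 141.2 → 141
  G: 72 + 0.89×(128−72) = 72 + 49.84 = 121.84 → 122
  B: 247 + 0.89×(128−247) = 247 − 105.91 = 141.09 → 141
  → #8D7A8D
90% tone:
  R: 248 − 108 = 140 → 140
  G: 72 + 0.9×(128−72) = 72 + 50.4 = 122.4 → 122
  B: 247 + 0.9×(128−247) = 247 − 107.1 = 139.9 → 140
  → #8C7A8C

#8D7A8D, #8C7A8C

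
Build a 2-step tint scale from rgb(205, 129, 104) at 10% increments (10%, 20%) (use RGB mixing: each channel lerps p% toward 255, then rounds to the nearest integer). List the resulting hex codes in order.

#d28e77, #d79a86

10%: (205 + 5 = 210→210, 129 + 12.6 = 141.6→142, 104 + 15.1 = 119.1→119) → #d28e77
20%: (205 + 10 = 215→215, 129 + 25.2 = 154.2→154, 104 + 30.2 = 134.2→134) → #d79a86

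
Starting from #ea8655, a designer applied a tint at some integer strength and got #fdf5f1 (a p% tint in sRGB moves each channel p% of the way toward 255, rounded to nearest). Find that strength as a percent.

92%

#ea8655 is rgb(234, 134, 85); #fdf5f1 is rgb(253, 245, 241).
On the B channel (widest range): 241 ≈ 85 + (p/100)(255 − 85), so p ≈ 100×(241 − 85)/(255 − 85) = 15600/170 = 91.76.
p = 92 reproduces all three channels after rounding.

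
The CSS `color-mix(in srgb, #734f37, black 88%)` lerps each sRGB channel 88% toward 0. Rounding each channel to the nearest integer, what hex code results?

#0e0907

#734f37 is rgb(115, 79, 55).
Per channel, c → c + 0.88(0 − c):
  R: 115 + 0.88×(0−115) = 115 − 101.2 = 13.8 → 14
  G: 79 − 69.52 = 9.48 → 9
  B: 55 − 48.4 = 6.6 → 7
rgb(14, 9, 7) = #0e0907.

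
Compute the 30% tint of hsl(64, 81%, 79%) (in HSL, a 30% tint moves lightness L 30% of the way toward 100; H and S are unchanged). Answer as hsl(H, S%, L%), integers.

L moves 30% from 79 toward 100: 79 + 6.3 = 85.3 → 85.
H and S are unchanged.

hsl(64, 81%, 85%)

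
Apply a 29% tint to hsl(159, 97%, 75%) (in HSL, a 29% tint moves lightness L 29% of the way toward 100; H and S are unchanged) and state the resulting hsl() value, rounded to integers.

L moves 29% from 75 toward 100: 75 + 7.25 = 82.25 → 82.
H and S are unchanged.

hsl(159, 97%, 82%)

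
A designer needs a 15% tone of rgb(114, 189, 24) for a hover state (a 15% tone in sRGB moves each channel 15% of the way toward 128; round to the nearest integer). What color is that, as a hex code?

#74b428

Lerp each channel 15% toward 128:
  R: 114 + 0.15×(128−114) = 114 + 2.1 = 116.1 → 116
  G: 189 + 0.15×(128−189) = 189 − 9.15 = 179.85 → 180
  B: 24 + 15.6 = 39.6 → 40
rgb(116, 180, 40) = #74b428.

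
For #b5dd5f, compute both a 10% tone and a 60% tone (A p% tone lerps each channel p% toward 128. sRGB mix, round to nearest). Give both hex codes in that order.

#b0d462, #95a573

#b5dd5f is rgb(181, 221, 95).
10% tone:
  R: 181 + 0.1×(128−181) = 181 − 5.3 = 175.7 → 176
  G: 221 − 9.3 = 211.7 → 212
  B: 95 + 0.1×(128−95) = 95 + 3.3 = 98.3 → 98
  → #b0d462
60% tone:
  R: 181 + 0.6×(128−181) = 181 − 31.8 = 149.2 → 149
  G: 221 − 55.8 = 165.2 → 165
  B: 95 + 0.6×(128−95) = 95 + 19.8 = 114.8 → 115
  → #95a573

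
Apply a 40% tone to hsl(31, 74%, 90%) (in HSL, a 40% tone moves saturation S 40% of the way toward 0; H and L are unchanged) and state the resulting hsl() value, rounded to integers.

S moves 40% from 74 toward 0: 74 − 29.6 = 44.4 → 44.
H and L are unchanged.

hsl(31, 44%, 90%)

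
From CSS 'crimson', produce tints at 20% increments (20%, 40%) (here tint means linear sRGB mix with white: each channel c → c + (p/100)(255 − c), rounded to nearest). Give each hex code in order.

CSS crimson is rgb(220, 20, 60).
20%: (220 + 7 = 227→227, 20 + 47 = 67→67, 60 + 39 = 99→99) → #E34363
40%: (220 + 14 = 234→234, 20 + 94 = 114→114, 60 + 78 = 138→138) → #EA728A

#E34363, #EA728A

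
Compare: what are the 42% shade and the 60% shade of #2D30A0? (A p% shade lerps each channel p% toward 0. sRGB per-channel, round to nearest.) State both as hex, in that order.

#2D30A0 is rgb(45, 48, 160).
42% shade:
  R: 45 + 0.42×(0−45) = 45 − 18.9 = 26.1 → 26
  G: 48 − 20.16 = 27.84 → 28
  B: 160 − 67.2 = 92.8 → 93
  → #1A1C5D
60% shade:
  R: 45 + 0.6×(0−45) = 45 − 27 = 18 → 18
  G: 48 + 0.6×(0−48) = 48 − 28.8 = 19.2 → 19
  B: 160 + 0.6×(0−160) = 160 − 96 = 64 → 64
  → #121340

#1A1C5D, #121340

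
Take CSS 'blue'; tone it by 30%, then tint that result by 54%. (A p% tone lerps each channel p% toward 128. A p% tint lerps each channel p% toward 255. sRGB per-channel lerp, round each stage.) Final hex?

CSS blue is rgb(0, 0, 255).
A 30% tone moves each channel 30% toward 128:
  R: 0 + 0.3×(128−0) = 0 + 38.4 = 38.4 → 38
  G: 0 + 0.3×(128−0) = 0 + 38.4 = 38.4 → 38
  B: 255 − 38.1 = 216.9 → 217
After the tone: rgb(38, 38, 217) = #2626D9.
A 54% tint moves each channel 54% toward 255:
  R: 38 + 0.54×(255−38) = 38 + 117.18 = 155.18 → 155
  G: 38 + 117.18 = 155.18 → 155
  B: 217 + 20.52 = 237.52 → 238
rgb(155, 155, 238) = #9B9BEE.

#9B9BEE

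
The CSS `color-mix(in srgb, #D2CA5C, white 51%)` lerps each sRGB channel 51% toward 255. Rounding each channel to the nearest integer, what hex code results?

#E9E5AF

#D2CA5C is rgb(210, 202, 92).
A 51% tint moves each channel 51% toward 255:
  R: 210 + 22.95 = 232.95 → 233
  G: 202 + 27.03 = 229.03 → 229
  B: 92 + 0.51×(255−92) = 92 + 83.13 = 175.13 → 175
rgb(233, 229, 175) = #E9E5AF.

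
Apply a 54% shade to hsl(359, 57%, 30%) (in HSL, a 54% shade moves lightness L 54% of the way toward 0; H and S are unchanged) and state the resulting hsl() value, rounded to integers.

hsl(359, 57%, 14%)

L moves 54% from 30 toward 0: 30 − 16.2 = 13.8 → 14.
H and S are unchanged.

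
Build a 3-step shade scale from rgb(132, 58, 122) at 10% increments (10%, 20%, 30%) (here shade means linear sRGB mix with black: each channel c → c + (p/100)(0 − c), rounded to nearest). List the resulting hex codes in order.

#77346e, #6a2e62, #5c2955

10%: (132 − 13.2 = 118.8→119, 58 − 5.8 = 52.2→52, 122 − 12.2 = 109.8→110) → #77346e
20%: (132 − 26.4 = 105.6→106, 58 − 11.6 = 46.4→46, 122 − 24.4 = 97.6→98) → #6a2e62
30%: (132 − 39.6 = 92.4→92, 58 − 17.4 = 40.6→41, 122 − 36.6 = 85.4→85) → #5c2955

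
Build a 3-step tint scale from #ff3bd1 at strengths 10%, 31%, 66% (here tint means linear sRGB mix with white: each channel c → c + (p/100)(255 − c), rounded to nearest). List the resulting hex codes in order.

#ff4fd6, #ff78df, #ffbcef

#ff3bd1 is rgb(255, 59, 209).
10%: (255→255, 59 + 19.6 = 78.6→79, 209 + 4.6 = 213.6→214) → #ff4fd6
31%: (255→255, 59 + 60.76 = 119.76→120, 209 + 14.26 = 223.26→223) → #ff78df
66%: (255→255, 59 + 129.36 = 188.36→188, 209 + 30.36 = 239.36→239) → #ffbcef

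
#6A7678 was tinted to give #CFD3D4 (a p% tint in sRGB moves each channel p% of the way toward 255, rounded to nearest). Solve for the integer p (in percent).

#6A7678 is rgb(106, 118, 120); #CFD3D4 is rgb(207, 211, 212).
On the R channel (widest range): 207 ≈ 106 + (p/100)(255 − 106), so p ≈ 100×(207 − 106)/(255 − 106) = 10100/149 = 67.79.
p = 68 reproduces all three channels after rounding.

68%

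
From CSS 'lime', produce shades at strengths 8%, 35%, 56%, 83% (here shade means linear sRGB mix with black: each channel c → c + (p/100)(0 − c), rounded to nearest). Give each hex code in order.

CSS lime is rgb(0, 255, 0).
8%: (0→0, 255 − 20.4 = 234.6→235, 0→0) → #00EB00
35%: (0→0, 255 − 89.25 = 165.75→166, 0→0) → #00A600
56%: (0→0, 255 − 142.8 = 112.2→112, 0→0) → #007000
83%: (0→0, 255 − 211.65 = 43.35→43, 0→0) → #002B00

#00EB00, #00A600, #007000, #002B00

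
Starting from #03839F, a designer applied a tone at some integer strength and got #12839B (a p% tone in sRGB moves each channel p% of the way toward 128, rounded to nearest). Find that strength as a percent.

12%

#03839F is rgb(3, 131, 159); #12839B is rgb(18, 131, 155).
On the R channel (widest range): 18 ≈ 3 + (p/100)(128 − 3), so p ≈ 100×(18 − 3)/(128 − 3) = 1500/125 = 12.00.
p = 12 reproduces all three channels after rounding.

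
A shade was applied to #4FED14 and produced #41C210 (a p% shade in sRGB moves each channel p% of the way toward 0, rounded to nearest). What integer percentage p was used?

18%

#4FED14 is rgb(79, 237, 20); #41C210 is rgb(65, 194, 16).
On the G channel (widest range): 194 ≈ 237 + (p/100)(0 − 237), so p ≈ 100×(194 − 237)/(0 − 237) = -4300/-237 = 18.14.
p = 18 reproduces all three channels after rounding.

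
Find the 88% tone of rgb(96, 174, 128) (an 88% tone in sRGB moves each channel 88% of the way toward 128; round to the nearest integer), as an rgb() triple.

Per channel, c → c + 0.88(128 − c):
  R: 96 + 0.88×(128−96) = 96 + 28.16 = 124.16 → 124
  G: 174 − 40.48 = 133.52 → 134
  B: 128 + 0 = 128 → 128

rgb(124, 134, 128)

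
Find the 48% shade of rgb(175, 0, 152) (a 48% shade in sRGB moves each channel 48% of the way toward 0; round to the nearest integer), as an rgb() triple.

rgb(91, 0, 79)

A 48% shade moves each channel 48% toward 0:
  R: 175 + 0.48×(0−175) = 175 − 84 = 91 → 91
  G: 0 + 0.48×(0−0) = 0 + 0 = 0 → 0
  B: 152 − 72.96 = 79.04 → 79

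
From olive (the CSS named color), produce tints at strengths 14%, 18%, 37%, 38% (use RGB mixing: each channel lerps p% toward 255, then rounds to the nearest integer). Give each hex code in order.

CSS olive is rgb(128, 128, 0).
14%: (128 + 17.78 = 145.78→146, 128 + 17.78 = 145.78→146, 0 + 35.7 = 35.7→36) → #929224
18%: (128 + 22.86 = 150.86→151, 128 + 22.86 = 150.86→151, 0 + 45.9 = 45.9→46) → #97972e
37%: (128 + 46.99 = 174.99→175, 128 + 46.99 = 174.99→175, 0 + 94.35 = 94.35→94) → #afaf5e
38%: (128 + 48.26 = 176.26→176, 128 + 48.26 = 176.26→176, 0 + 96.9 = 96.9→97) → #b0b061

#929224, #97972e, #afaf5e, #b0b061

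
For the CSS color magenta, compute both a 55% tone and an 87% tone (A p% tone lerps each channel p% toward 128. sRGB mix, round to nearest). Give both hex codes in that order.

CSS magenta is rgb(255, 0, 255).
55% tone:
  R: 255 + 0.55×(128−255) = 255 − 69.85 = 185.15 → 185
  G: 0 + 70.4 = 70.4 → 70
  B: 255 + 0.55×(128−255) = 255 − 69.85 = 185.15 → 185
  → #b946b9
87% tone:
  R: 255 + 0.87×(128−255) = 255 − 110.49 = 144.51 → 145
  G: 0 + 0.87×(128−0) = 0 + 111.36 = 111.36 → 111
  B: 255 − 110.49 = 144.51 → 145
  → #916f91

#b946b9, #916f91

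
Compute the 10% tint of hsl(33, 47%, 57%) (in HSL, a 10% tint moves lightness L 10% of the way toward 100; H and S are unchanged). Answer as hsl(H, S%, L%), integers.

L moves 10% from 57 toward 100: 57 + 4.3 = 61.3 → 61.
H and S are unchanged.

hsl(33, 47%, 61%)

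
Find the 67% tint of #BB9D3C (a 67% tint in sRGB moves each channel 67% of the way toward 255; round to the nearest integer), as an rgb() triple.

rgb(233, 223, 191)

#BB9D3C is rgb(187, 157, 60).
Per channel, c → c + 0.67(255 − c):
  R: 187 + 0.67×(255−187) = 187 + 45.56 = 232.56 → 233
  G: 157 + 65.66 = 222.66 → 223
  B: 60 + 130.65 = 190.65 → 191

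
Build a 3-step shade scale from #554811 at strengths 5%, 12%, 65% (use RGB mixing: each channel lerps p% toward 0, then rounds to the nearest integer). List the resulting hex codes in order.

#554811 is rgb(85, 72, 17).
5%: (85 − 4.25 = 80.75→81, 72 − 3.6 = 68.4→68, 17 − 0.85 = 16.15→16) → #514410
12%: (85 − 10.2 = 74.8→75, 72 − 8.64 = 63.36→63, 17 − 2.04 = 14.96→15) → #4B3F0F
65%: (85 − 55.25 = 29.75→30, 72 − 46.8 = 25.2→25, 17 − 11.05 = 5.95→6) → #1E1906

#514410, #4B3F0F, #1E1906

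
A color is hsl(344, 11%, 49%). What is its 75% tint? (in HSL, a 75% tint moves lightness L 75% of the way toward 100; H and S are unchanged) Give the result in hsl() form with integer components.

L moves 75% from 49 toward 100: 49 + 38.25 = 87.25 → 87.
H and S are unchanged.

hsl(344, 11%, 87%)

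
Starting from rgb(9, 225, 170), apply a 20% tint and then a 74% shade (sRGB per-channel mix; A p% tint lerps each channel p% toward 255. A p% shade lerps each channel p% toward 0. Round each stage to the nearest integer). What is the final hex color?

#0F3C31

Per channel, c → c + 0.2(255 − c):
  R: 9 + 49.2 = 58.2 → 58
  G: 225 + 0.2×(255−225) = 225 + 6 = 231 → 231
  B: 170 + 17 = 187 → 187
After the tint: rgb(58, 231, 187) = #3AE7BB.
Lerp each channel 74% toward 0:
  R: 58 − 42.92 = 15.08 → 15
  G: 231 + 0.74×(0−231) = 231 − 170.94 = 60.06 → 60
  B: 187 − 138.38 = 48.62 → 49
rgb(15, 60, 49) = #0F3C31.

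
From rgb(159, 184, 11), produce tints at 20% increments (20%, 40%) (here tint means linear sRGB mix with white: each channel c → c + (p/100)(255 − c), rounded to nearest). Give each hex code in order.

20%: (159 + 19.2 = 178.2→178, 184 + 14.2 = 198.2→198, 11 + 48.8 = 59.8→60) → #B2C63C
40%: (159 + 38.4 = 197.4→197, 184 + 28.4 = 212.4→212, 11 + 97.6 = 108.6→109) → #C5D46D

#B2C63C, #C5D46D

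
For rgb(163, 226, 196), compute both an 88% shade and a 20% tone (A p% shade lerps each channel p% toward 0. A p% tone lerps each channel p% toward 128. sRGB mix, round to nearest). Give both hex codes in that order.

#141b18, #9cceb6

88% shade:
  R: 163 − 143.44 = 19.56 → 20
  G: 226 − 198.88 = 27.12 → 27
  B: 196 + 0.88×(0−196) = 196 − 172.48 = 23.52 → 24
  → #141b18
20% tone:
  R: 163 + 0.2×(128−163) = 163 − 7 = 156 → 156
  G: 226 − 19.6 = 206.4 → 206
  B: 196 + 0.2×(128−196) = 196 − 13.6 = 182.4 → 182
  → #9cceb6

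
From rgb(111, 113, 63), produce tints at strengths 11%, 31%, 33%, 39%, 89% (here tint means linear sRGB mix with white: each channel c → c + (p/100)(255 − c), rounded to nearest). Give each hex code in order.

#7f8154, #9c9d7b, #9fa07e, #a7a88a, #efefea

11%: (111 + 15.84 = 126.84→127, 113 + 15.62 = 128.62→129, 63 + 21.12 = 84.12→84) → #7f8154
31%: (111 + 44.64 = 155.64→156, 113 + 44.02 = 157.02→157, 63 + 59.52 = 122.52→123) → #9c9d7b
33%: (111 + 47.52 = 158.52→159, 113 + 46.86 = 159.86→160, 63 + 63.36 = 126.36→126) → #9fa07e
39%: (111 + 56.16 = 167.16→167, 113 + 55.38 = 168.38→168, 63 + 74.88 = 137.88→138) → #a7a88a
89%: (111 + 128.16 = 239.16→239, 113 + 126.38 = 239.38→239, 63 + 170.88 = 233.88→234) → #efefea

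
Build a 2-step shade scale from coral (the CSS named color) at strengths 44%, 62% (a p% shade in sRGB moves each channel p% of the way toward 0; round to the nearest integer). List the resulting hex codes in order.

CSS coral is rgb(255, 127, 80).
44%: (255 − 112.2 = 142.8→143, 127 − 55.88 = 71.12→71, 80 − 35.2 = 44.8→45) → #8F472D
62%: (255 − 158.1 = 96.9→97, 127 − 78.74 = 48.26→48, 80 − 49.6 = 30.4→30) → #61301E

#8F472D, #61301E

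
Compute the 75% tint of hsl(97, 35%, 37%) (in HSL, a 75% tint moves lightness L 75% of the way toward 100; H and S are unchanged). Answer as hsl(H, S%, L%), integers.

L moves 75% from 37 toward 100: 37 + 47.25 = 84.25 → 84.
H and S are unchanged.

hsl(97, 35%, 84%)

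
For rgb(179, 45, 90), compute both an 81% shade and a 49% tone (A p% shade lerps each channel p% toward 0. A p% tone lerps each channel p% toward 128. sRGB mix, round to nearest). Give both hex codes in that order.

#220911, #9A566D

81% shade:
  R: 179 + 0.81×(0−179) = 179 − 144.99 = 34.01 → 34
  G: 45 + 0.81×(0−45) = 45 − 36.45 = 8.55 → 9
  B: 90 − 72.9 = 17.1 → 17
  → #220911
49% tone:
  R: 179 − 24.99 = 154.01 → 154
  G: 45 + 0.49×(128−45) = 45 + 40.67 = 85.67 → 86
  B: 90 + 18.62 = 108.62 → 109
  → #9A566D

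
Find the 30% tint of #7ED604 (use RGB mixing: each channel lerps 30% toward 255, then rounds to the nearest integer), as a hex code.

#7ED604 is rgb(126, 214, 4).
Lerp each channel 30% toward 255:
  R: 126 + 0.3×(255−126) = 126 + 38.7 = 164.7 → 165
  G: 214 + 12.3 = 226.3 → 226
  B: 4 + 75.3 = 79.3 → 79
rgb(165, 226, 79) = #A5E24F.

#A5E24F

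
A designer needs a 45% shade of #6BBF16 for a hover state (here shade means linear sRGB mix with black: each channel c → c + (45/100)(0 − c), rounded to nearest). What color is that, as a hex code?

#3B690C

#6BBF16 is rgb(107, 191, 22).
Per channel, c → c + 0.45(0 − c):
  R: 107 + 0.45×(0−107) = 107 − 48.15 = 58.85 → 59
  G: 191 − 85.95 = 105.05 → 105
  B: 22 − 9.9 = 12.1 → 12
rgb(59, 105, 12) = #3B690C.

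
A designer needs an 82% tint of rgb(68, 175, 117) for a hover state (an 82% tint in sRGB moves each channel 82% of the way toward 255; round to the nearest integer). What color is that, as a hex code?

#ddf1e6

An 82% tint moves each channel 82% toward 255:
  R: 68 + 153.34 = 221.34 → 221
  G: 175 + 0.82×(255−175) = 175 + 65.6 = 240.6 → 241
  B: 117 + 113.16 = 230.16 → 230
rgb(221, 241, 230) = #ddf1e6.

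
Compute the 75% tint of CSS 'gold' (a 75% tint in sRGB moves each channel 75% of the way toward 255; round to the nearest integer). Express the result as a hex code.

#fff5bf

CSS gold is rgb(255, 215, 0).
Lerp each channel 75% toward 255:
  R: 255 + 0 = 255 → 255
  G: 215 + 0.75×(255−215) = 215 + 30 = 245 → 245
  B: 0 + 0.75×(255−0) = 0 + 191.25 = 191.25 → 191
rgb(255, 245, 191) = #fff5bf.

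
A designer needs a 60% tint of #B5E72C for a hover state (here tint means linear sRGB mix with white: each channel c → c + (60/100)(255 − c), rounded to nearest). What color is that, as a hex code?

#B5E72C is rgb(181, 231, 44).
Per channel, c → c + 0.6(255 − c):
  R: 181 + 0.6×(255−181) = 181 + 44.4 = 225.4 → 225
  G: 231 + 14.4 = 245.4 → 245
  B: 44 + 0.6×(255−44) = 44 + 126.6 = 170.6 → 171
rgb(225, 245, 171) = #E1F5AB.

#E1F5AB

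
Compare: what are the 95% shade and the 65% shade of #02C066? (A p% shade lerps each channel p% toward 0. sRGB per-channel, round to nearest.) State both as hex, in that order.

#02C066 is rgb(2, 192, 102).
95% shade:
  R: 2 − 1.9 = 0.1 → 0
  G: 192 − 182.4 = 9.6 → 10
  B: 102 + 0.95×(0−102) = 102 − 96.9 = 5.1 → 5
  → #000A05
65% shade:
  R: 2 + 0.65×(0−2) = 2 − 1.3 = 0.7 → 1
  G: 192 − 124.8 = 67.2 → 67
  B: 102 − 66.3 = 35.7 → 36
  → #014324

#000A05, #014324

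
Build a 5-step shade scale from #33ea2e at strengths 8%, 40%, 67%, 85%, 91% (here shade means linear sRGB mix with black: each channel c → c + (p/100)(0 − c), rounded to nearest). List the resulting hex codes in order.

#2fd72a, #1f8c1c, #114d0f, #082307, #051504

#33ea2e is rgb(51, 234, 46).
8%: (51 − 4.08 = 46.92→47, 234 − 18.72 = 215.28→215, 46 − 3.68 = 42.32→42) → #2fd72a
40%: (51 − 20.4 = 30.6→31, 234 − 93.6 = 140.4→140, 46 − 18.4 = 27.6→28) → #1f8c1c
67%: (51 − 34.17 = 16.83→17, 234 − 156.78 = 77.22→77, 46 − 30.82 = 15.18→15) → #114d0f
85%: (51 − 43.35 = 7.65→8, 234 − 198.9 = 35.1→35, 46 − 39.1 = 6.9→7) → #082307
91%: (51 − 46.41 = 4.59→5, 234 − 212.94 = 21.06→21, 46 − 41.86 = 4.14→4) → #051504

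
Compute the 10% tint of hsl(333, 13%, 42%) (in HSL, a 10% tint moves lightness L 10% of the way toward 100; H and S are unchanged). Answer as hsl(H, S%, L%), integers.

L moves 10% from 42 toward 100: 42 + 5.8 = 47.8 → 48.
H and S are unchanged.

hsl(333, 13%, 48%)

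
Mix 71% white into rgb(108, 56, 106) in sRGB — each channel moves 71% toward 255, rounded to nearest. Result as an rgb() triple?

rgb(212, 197, 212)

Per channel, c → c + 0.71(255 − c):
  R: 108 + 0.71×(255−108) = 108 + 104.37 = 212.37 → 212
  G: 56 + 0.71×(255−56) = 56 + 141.29 = 197.29 → 197
  B: 106 + 0.71×(255−106) = 106 + 105.79 = 211.79 → 212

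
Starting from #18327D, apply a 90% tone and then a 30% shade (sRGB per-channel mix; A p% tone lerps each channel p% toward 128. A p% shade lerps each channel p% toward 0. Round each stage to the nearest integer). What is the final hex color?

#18327D is rgb(24, 50, 125).
Per channel, c → c + 0.9(128 − c):
  R: 24 + 0.9×(128−24) = 24 + 93.6 = 117.6 → 118
  G: 50 + 0.9×(128−50) = 50 + 70.2 = 120.2 → 120
  B: 125 + 2.7 = 127.7 → 128
After the tone: rgb(118, 120, 128) = #767880.
Per channel, c → c + 0.3(0 − c):
  R: 118 + 0.3×(0−118) = 118 − 35.4 = 82.6 → 83
  G: 120 − 36 = 84 → 84
  B: 128 − 38.4 = 89.6 → 90
rgb(83, 84, 90) = #53545A.

#53545A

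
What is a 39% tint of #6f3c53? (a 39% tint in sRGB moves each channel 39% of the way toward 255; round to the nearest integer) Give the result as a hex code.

#6f3c53 is rgb(111, 60, 83).
Per channel, c → c + 0.39(255 − c):
  R: 111 + 0.39×(255−111) = 111 + 56.16 = 167.16 → 167
  G: 60 + 0.39×(255−60) = 60 + 76.05 = 136.05 → 136
  B: 83 + 67.08 = 150.08 → 150
rgb(167, 136, 150) = #a78896.

#a78896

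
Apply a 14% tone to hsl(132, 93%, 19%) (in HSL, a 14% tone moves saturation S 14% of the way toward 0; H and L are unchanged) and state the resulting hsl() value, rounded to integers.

S moves 14% from 93 toward 0: 93 − 13.02 = 79.98 → 80.
H and L are unchanged.

hsl(132, 80%, 19%)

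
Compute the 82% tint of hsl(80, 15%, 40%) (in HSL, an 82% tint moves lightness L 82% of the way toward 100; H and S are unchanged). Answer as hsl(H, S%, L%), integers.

hsl(80, 15%, 89%)

L moves 82% from 40 toward 100: 40 + 49.2 = 89.2 → 89.
H and S are unchanged.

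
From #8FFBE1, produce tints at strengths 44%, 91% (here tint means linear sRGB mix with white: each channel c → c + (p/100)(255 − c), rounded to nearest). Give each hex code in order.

#8FFBE1 is rgb(143, 251, 225).
44%: (143 + 49.28 = 192.28→192, 251 + 1.76 = 252.76→253, 225 + 13.2 = 238.2→238) → #C0FDEE
91%: (143 + 101.92 = 244.92→245, 251 + 3.64 = 254.64→255, 225 + 27.3 = 252.3→252) → #F5FFFC

#C0FDEE, #F5FFFC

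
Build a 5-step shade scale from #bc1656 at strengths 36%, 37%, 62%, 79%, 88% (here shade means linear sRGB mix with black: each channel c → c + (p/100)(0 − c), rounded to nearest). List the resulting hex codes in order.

#bc1656 is rgb(188, 22, 86).
36%: (188 − 67.68 = 120.32→120, 22 − 7.92 = 14.08→14, 86 − 30.96 = 55.04→55) → #780e37
37%: (188 − 69.56 = 118.44→118, 22 − 8.14 = 13.86→14, 86 − 31.82 = 54.18→54) → #760e36
62%: (188 − 116.56 = 71.44→71, 22 − 13.64 = 8.36→8, 86 − 53.32 = 32.68→33) → #470821
79%: (188 − 148.52 = 39.48→39, 22 − 17.38 = 4.62→5, 86 − 67.94 = 18.06→18) → #270512
88%: (188 − 165.44 = 22.56→23, 22 − 19.36 = 2.64→3, 86 − 75.68 = 10.32→10) → #17030a

#780e37, #760e36, #470821, #270512, #17030a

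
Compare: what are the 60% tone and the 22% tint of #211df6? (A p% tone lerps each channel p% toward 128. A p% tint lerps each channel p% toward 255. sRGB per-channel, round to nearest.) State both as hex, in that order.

#5a58af, #524ff8

#211df6 is rgb(33, 29, 246).
60% tone:
  R: 33 + 0.6×(128−33) = 33 + 57 = 90 → 90
  G: 29 + 59.4 = 88.4 → 88
  B: 246 + 0.6×(128−246) = 246 − 70.8 = 175.2 → 175
  → #5a58af
22% tint:
  R: 33 + 0.22×(255−33) = 33 + 48.84 = 81.84 → 82
  G: 29 + 49.72 = 78.72 → 79
  B: 246 + 0.22×(255−246) = 246 + 1.98 = 247.98 → 248
  → #524ff8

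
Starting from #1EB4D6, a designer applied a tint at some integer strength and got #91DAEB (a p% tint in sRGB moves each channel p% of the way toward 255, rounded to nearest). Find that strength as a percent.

51%

#1EB4D6 is rgb(30, 180, 214); #91DAEB is rgb(145, 218, 235).
On the R channel (widest range): 145 ≈ 30 + (p/100)(255 − 30), so p ≈ 100×(145 − 30)/(255 − 30) = 11500/225 = 51.11.
p = 51 reproduces all three channels after rounding.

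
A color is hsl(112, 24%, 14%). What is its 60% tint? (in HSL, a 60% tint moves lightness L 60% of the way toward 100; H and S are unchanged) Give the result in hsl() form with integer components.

L moves 60% from 14 toward 100: 14 + 51.6 = 65.6 → 66.
H and S are unchanged.

hsl(112, 24%, 66%)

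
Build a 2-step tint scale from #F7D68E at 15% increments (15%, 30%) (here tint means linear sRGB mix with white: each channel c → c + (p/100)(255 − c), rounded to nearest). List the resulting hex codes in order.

#F8DC9F, #F9E2B0

#F7D68E is rgb(247, 214, 142).
15%: (247 + 1.2 = 248.2→248, 214 + 6.15 = 220.15→220, 142 + 16.95 = 158.95→159) → #F8DC9F
30%: (247 + 2.4 = 249.4→249, 214 + 12.3 = 226.3→226, 142 + 33.9 = 175.9→176) → #F9E2B0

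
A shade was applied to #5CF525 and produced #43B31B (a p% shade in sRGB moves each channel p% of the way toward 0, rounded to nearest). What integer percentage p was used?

27%

#5CF525 is rgb(92, 245, 37); #43B31B is rgb(67, 179, 27).
On the G channel (widest range): 179 ≈ 245 + (p/100)(0 − 245), so p ≈ 100×(179 − 245)/(0 − 245) = -6600/-245 = 26.94.
p = 27 reproduces all three channels after rounding.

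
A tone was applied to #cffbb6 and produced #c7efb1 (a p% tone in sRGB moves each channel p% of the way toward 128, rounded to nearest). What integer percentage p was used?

10%

#cffbb6 is rgb(207, 251, 182); #c7efb1 is rgb(199, 239, 177).
On the G channel (widest range): 239 ≈ 251 + (p/100)(128 − 251), so p ≈ 100×(239 − 251)/(128 − 251) = -1200/-123 = 9.76.
p = 10 reproduces all three channels after rounding.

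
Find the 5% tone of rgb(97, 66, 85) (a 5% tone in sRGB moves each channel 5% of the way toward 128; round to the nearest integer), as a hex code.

#634557

Lerp each channel 5% toward 128:
  R: 97 + 1.55 = 98.55 → 99
  G: 66 + 0.05×(128−66) = 66 + 3.1 = 69.1 → 69
  B: 85 + 2.15 = 87.15 → 87
rgb(99, 69, 87) = #634557.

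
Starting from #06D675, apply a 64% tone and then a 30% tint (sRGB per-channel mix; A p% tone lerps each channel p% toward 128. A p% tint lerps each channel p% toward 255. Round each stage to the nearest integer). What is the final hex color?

#06D675 is rgb(6, 214, 117).
Per channel, c → c + 0.64(128 − c):
  R: 6 + 0.64×(128−6) = 6 + 78.08 = 84.08 → 84
  G: 214 − 55.04 = 158.96 → 159
  B: 117 + 0.64×(128−117) = 117 + 7.04 = 124.04 → 124
After the tone: rgb(84, 159, 124) = #549F7C.
Lerp each channel 30% toward 255:
  R: 84 + 0.3×(255−84) = 84 + 51.3 = 135.3 → 135
  G: 159 + 0.3×(255−159) = 159 + 28.8 = 187.8 → 188
  B: 124 + 0.3×(255−124) = 124 + 39.3 = 163.3 → 163
rgb(135, 188, 163) = #87BCA3.

#87BCA3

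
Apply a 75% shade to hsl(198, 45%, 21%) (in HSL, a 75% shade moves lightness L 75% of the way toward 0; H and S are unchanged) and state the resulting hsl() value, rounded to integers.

L moves 75% from 21 toward 0: 21 − 15.75 = 5.25 → 5.
H and S are unchanged.

hsl(198, 45%, 5%)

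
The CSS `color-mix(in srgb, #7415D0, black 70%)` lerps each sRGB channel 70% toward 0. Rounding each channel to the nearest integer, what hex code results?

#23063E

#7415D0 is rgb(116, 21, 208).
A 70% shade moves each channel 70% toward 0:
  R: 116 + 0.7×(0−116) = 116 − 81.2 = 34.8 → 35
  G: 21 + 0.7×(0−21) = 21 − 14.7 = 6.3 → 6
  B: 208 + 0.7×(0−208) = 208 − 145.6 = 62.4 → 62
rgb(35, 6, 62) = #23063E.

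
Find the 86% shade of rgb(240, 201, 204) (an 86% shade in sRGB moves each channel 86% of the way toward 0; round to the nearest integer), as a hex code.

An 86% shade moves each channel 86% toward 0:
  R: 240 − 206.4 = 33.6 → 34
  G: 201 + 0.86×(0−201) = 201 − 172.86 = 28.14 → 28
  B: 204 + 0.86×(0−204) = 204 − 175.44 = 28.56 → 29
rgb(34, 28, 29) = #221C1D.

#221C1D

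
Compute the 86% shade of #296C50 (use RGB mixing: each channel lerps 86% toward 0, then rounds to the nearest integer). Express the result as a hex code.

#296C50 is rgb(41, 108, 80).
An 86% shade moves each channel 86% toward 0:
  R: 41 − 35.26 = 5.74 → 6
  G: 108 + 0.86×(0−108) = 108 − 92.88 = 15.12 → 15
  B: 80 + 0.86×(0−80) = 80 − 68.8 = 11.2 → 11
rgb(6, 15, 11) = #060F0B.

#060F0B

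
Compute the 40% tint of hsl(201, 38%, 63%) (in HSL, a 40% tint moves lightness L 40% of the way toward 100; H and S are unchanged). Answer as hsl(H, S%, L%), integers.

hsl(201, 38%, 78%)

L moves 40% from 63 toward 100: 63 + 14.8 = 77.8 → 78.
H and S are unchanged.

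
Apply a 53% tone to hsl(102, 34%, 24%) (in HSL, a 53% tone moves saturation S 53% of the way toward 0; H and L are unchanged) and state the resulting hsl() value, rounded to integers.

S moves 53% from 34 toward 0: 34 − 18.02 = 15.98 → 16.
H and L are unchanged.

hsl(102, 16%, 24%)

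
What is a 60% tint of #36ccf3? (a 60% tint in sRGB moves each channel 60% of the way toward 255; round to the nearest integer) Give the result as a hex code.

#afebfa

#36ccf3 is rgb(54, 204, 243).
A 60% tint moves each channel 60% toward 255:
  R: 54 + 120.6 = 174.6 → 175
  G: 204 + 30.6 = 234.6 → 235
  B: 243 + 7.2 = 250.2 → 250
rgb(175, 235, 250) = #afebfa.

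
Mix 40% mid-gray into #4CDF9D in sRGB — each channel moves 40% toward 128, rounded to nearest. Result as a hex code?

#4CDF9D is rgb(76, 223, 157).
Lerp each channel 40% toward 128:
  R: 76 + 20.8 = 96.8 → 97
  G: 223 − 38 = 185 → 185
  B: 157 + 0.4×(128−157) = 157 − 11.6 = 145.4 → 145
rgb(97, 185, 145) = #61B991.

#61B991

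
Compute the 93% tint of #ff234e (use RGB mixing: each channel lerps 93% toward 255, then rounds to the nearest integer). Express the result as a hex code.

#fff0f3

#ff234e is rgb(255, 35, 78).
Per channel, c → c + 0.93(255 − c):
  R: 255 + 0.93×(255−255) = 255 + 0 = 255 → 255
  G: 35 + 0.93×(255−35) = 35 + 204.6 = 239.6 → 240
  B: 78 + 164.61 = 242.61 → 243
rgb(255, 240, 243) = #fff0f3.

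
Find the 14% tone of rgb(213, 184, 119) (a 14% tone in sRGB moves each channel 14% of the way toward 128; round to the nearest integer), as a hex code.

A 14% tone moves each channel 14% toward 128:
  R: 213 − 11.9 = 201.1 → 201
  G: 184 − 7.84 = 176.16 → 176
  B: 119 + 1.26 = 120.26 → 120
rgb(201, 176, 120) = #c9b078.

#c9b078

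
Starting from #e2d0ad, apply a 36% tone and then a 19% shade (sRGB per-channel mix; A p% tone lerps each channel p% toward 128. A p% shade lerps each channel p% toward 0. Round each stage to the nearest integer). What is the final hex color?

#e2d0ad is rgb(226, 208, 173).
A 36% tone moves each channel 36% toward 128:
  R: 226 − 35.28 = 190.72 → 191
  G: 208 + 0.36×(128−208) = 208 − 28.8 = 179.2 → 179
  B: 173 + 0.36×(128−173) = 173 − 16.2 = 156.8 → 157
After the tone: rgb(191, 179, 157) = #bfb39d.
A 19% shade moves each channel 19% toward 0:
  R: 191 + 0.19×(0−191) = 191 − 36.29 = 154.71 → 155
  G: 179 + 0.19×(0−179) = 179 − 34.01 = 144.99 → 145
  B: 157 − 29.83 = 127.17 → 127
rgb(155, 145, 127) = #9b917f.

#9b917f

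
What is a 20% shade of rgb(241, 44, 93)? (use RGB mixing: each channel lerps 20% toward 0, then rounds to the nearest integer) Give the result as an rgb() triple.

A 20% shade moves each channel 20% toward 0:
  R: 241 + 0.2×(0−241) = 241 − 48.2 = 192.8 → 193
  G: 44 + 0.2×(0−44) = 44 − 8.8 = 35.2 → 35
  B: 93 + 0.2×(0−93) = 93 − 18.6 = 74.4 → 74

rgb(193, 35, 74)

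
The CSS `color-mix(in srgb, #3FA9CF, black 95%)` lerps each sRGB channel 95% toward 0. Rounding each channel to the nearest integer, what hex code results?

#3FA9CF is rgb(63, 169, 207).
Lerp each channel 95% toward 0:
  R: 63 + 0.95×(0−63) = 63 − 59.85 = 3.15 → 3
  G: 169 − 160.55 = 8.45 → 8
  B: 207 + 0.95×(0−207) = 207 − 196.65 = 10.35 → 10
rgb(3, 8, 10) = #03080A.

#03080A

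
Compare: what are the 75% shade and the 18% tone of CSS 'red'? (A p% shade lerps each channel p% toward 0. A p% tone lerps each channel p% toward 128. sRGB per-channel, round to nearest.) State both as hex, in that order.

#400000, #E81717

CSS red is rgb(255, 0, 0).
75% shade:
  R: 255 + 0.75×(0−255) = 255 − 191.25 = 63.75 → 64
  G: 0 + 0.75×(0−0) = 0 + 0 = 0 → 0
  B: 0 + 0.75×(0−0) = 0 + 0 = 0 → 0
  → #400000
18% tone:
  R: 255 − 22.86 = 232.14 → 232
  G: 0 + 0.18×(128−0) = 0 + 23.04 = 23.04 → 23
  B: 0 + 0.18×(128−0) = 0 + 23.04 = 23.04 → 23
  → #E81717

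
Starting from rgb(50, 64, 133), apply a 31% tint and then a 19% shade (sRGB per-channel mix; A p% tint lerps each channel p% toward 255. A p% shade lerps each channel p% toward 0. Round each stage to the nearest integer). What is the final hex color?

#5c648b

Per channel, c → c + 0.31(255 − c):
  R: 50 + 0.31×(255−50) = 50 + 63.55 = 113.55 → 114
  G: 64 + 0.31×(255−64) = 64 + 59.21 = 123.21 → 123
  B: 133 + 37.82 = 170.82 → 171
After the tint: rgb(114, 123, 171) = #727bab.
Lerp each channel 19% toward 0:
  R: 114 − 21.66 = 92.34 → 92
  G: 123 − 23.37 = 99.63 → 100
  B: 171 − 32.49 = 138.51 → 139
rgb(92, 100, 139) = #5c648b.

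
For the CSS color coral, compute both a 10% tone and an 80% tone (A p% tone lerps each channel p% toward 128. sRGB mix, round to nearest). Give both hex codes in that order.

#F27F55, #998076

CSS coral is rgb(255, 127, 80).
10% tone:
  R: 255 + 0.1×(128−255) = 255 − 12.7 = 242.3 → 242
  G: 127 + 0.1 = 127.1 → 127
  B: 80 + 0.1×(128−80) = 80 + 4.8 = 84.8 → 85
  → #F27F55
80% tone:
  R: 255 + 0.8×(128−255) = 255 − 101.6 = 153.4 → 153
  G: 127 + 0.8 = 127.8 → 128
  B: 80 + 0.8×(128−80) = 80 + 38.4 = 118.4 → 118
  → #998076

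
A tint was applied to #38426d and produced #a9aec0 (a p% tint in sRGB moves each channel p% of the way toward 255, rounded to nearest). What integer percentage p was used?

57%

#38426d is rgb(56, 66, 109); #a9aec0 is rgb(169, 174, 192).
On the R channel (widest range): 169 ≈ 56 + (p/100)(255 − 56), so p ≈ 100×(169 − 56)/(255 − 56) = 11300/199 = 56.78.
p = 57 reproduces all three channels after rounding.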